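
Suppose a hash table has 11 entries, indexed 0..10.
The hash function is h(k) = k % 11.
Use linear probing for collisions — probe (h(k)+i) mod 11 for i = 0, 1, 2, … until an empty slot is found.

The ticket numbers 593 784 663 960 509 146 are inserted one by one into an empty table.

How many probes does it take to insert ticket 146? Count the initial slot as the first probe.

593 hashes to 10; slot 10 is free => place at 10.
784 hashes to 3; slot 3 is free => place at 3.
663 hashes to 3; 3 taken => place at 4.
960 hashes to 3; 3,4 taken => place at 5.
509 hashes to 3; 3,4,5 taken => place at 6.
146 hashes to 3; 3,4,5,6 taken => place at 7.
Table: [-, -, -, 784, 663, 960, 509, 146, -, -, 593]

5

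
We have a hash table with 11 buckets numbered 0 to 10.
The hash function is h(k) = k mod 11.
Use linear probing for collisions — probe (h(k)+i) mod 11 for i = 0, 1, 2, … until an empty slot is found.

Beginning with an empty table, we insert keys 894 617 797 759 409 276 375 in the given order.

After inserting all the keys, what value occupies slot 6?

375

894 hashes to 3; slot 3 is free -> place at 3.
617 hashes to 1; slot 1 is free -> place at 1.
797 hashes to 5; slot 5 is free -> place at 5.
759 hashes to 0; slot 0 is free -> place at 0.
409 hashes to 2; slot 2 is free -> place at 2.
276 hashes to 1; 1,2,3 taken -> place at 4.
375 hashes to 1; 1,2,3,4,5 taken -> place at 6.
Table: [759, 617, 409, 894, 276, 797, 375, —, —, —, —]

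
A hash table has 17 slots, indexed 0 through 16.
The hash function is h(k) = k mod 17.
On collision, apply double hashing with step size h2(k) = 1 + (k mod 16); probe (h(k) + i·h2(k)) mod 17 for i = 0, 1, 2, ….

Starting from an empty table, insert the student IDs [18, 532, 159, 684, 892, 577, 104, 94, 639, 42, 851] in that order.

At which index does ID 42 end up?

13

Insert 18: h=1, slot 1 empty -> index 1.
Insert 532: h=5, slot 5 empty -> index 5.
Insert 159: h=6, slot 6 empty -> index 6.
Insert 684: h=4, slot 4 empty -> index 4.
Insert 892: h=8, slot 8 empty -> index 8.
Insert 577: h=16, slot 16 empty -> index 16.
Insert 104: h=2, slot 2 empty -> index 2.
Insert 94: h=9, slot 9 empty -> index 9.
Insert 639: h=10, slot 10 empty -> index 10.
Insert 42: h=8, h2=11, slots 8,2 occupied -> index 13.
Insert 851: h=1, h2=4, slots 1,5,9,13 occupied -> index 0.
Table: [851, 18, 104, ∅, 684, 532, 159, ∅, 892, 94, 639, ∅, ∅, 42, ∅, ∅, 577]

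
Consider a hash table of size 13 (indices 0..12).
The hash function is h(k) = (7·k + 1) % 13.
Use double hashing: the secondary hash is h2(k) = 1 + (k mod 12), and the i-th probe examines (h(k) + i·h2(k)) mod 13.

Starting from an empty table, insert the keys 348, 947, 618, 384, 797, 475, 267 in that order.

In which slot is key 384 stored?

12

348: h=6 => slot 6
947: h=0 => slot 0
618: h=11 => slot 11
384: h=11, h2=1, probe 11,12 => slot 12
797: h=3 => slot 3
475: h=11, h2=8, probe 11,6,1 => slot 1
267: h=11, h2=4, probe 11,2 => slot 2
Table: [947, 475, 267, 797, —, —, 348, —, —, —, —, 618, 384]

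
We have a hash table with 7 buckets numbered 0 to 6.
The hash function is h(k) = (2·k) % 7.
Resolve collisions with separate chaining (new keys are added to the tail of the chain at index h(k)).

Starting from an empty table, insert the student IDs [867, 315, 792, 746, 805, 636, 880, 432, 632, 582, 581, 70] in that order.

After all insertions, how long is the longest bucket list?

Insert 867: h=5, bucket 5 empty → new chain.
Insert 315: h=0, bucket 0 empty → new chain.
Insert 792: h=2, bucket 2 empty → new chain.
Insert 746: h=1, bucket 1 empty → new chain.
Insert 805: h=0, bucket 0 nonempty → append to chain.
Insert 636: h=5, bucket 5 nonempty → append to chain.
Insert 880: h=3, bucket 3 empty → new chain.
Insert 432: h=3, bucket 3 nonempty → append to chain.
Insert 632: h=4, bucket 4 empty → new chain.
Insert 582: h=2, bucket 2 nonempty → append to chain.
Insert 581: h=0, bucket 0 nonempty → append to chain.
Insert 70: h=0, bucket 0 nonempty → append to chain.
Final buckets:
0: 315 -> 805 -> 581 -> 70
1: 746
2: 792 -> 582
3: 880 -> 432
4: 632
5: 867 -> 636
6: ∅

4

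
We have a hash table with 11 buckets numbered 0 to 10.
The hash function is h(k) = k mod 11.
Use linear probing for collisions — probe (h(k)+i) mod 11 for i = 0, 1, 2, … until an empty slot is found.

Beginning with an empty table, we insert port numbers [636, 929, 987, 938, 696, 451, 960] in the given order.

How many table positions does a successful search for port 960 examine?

4

636: h=9 → slot 9
929: h=5 → slot 5
987: h=8 → slot 8
938: h=3 → slot 3
696: h=3, probe 3,4 → slot 4
451: h=0 → slot 0
960: h=3, probe 3,4,5,6 → slot 6
Table: [451, _, _, 938, 696, 929, 960, _, 987, 636, _]
Lookup 960: h=3, probe 3,4,5,6 → found at 6.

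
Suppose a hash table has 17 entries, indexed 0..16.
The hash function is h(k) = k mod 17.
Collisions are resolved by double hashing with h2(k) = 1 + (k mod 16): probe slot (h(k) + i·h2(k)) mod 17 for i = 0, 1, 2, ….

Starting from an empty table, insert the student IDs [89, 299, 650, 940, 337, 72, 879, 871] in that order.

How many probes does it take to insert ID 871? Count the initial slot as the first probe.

Insert 89: h=4, slot 4 empty → index 4.
Insert 299: h=10, slot 10 empty → index 10.
Insert 650: h=4, h2=11, slot 4 occupied → index 15.
Insert 940: h=5, slot 5 empty → index 5.
Insert 337: h=14, slot 14 empty → index 14.
Insert 72: h=4, h2=9, slot 4 occupied → index 13.
Insert 879: h=12, slot 12 empty → index 12.
Insert 871: h=4, h2=8, slots 4,12 occupied → index 3.
Table: [∅, ∅, ∅, 871, 89, 940, ∅, ∅, ∅, ∅, 299, ∅, 879, 72, 337, 650, ∅]

3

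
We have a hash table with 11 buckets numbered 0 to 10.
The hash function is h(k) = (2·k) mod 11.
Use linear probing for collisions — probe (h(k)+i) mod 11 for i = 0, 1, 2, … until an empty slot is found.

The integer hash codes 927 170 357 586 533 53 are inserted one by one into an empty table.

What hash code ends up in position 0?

357

927 hashes to 6; slot 6 is free → place at 6.
170 hashes to 10; slot 10 is free → place at 10.
357 hashes to 10; 10 taken → place at 0.
586 hashes to 6; 6 taken → place at 7.
533 hashes to 10; 10,0 taken → place at 1.
53 hashes to 7; 7 taken → place at 8.
Table: [357, 533, -, -, -, -, 927, 586, 53, -, 170]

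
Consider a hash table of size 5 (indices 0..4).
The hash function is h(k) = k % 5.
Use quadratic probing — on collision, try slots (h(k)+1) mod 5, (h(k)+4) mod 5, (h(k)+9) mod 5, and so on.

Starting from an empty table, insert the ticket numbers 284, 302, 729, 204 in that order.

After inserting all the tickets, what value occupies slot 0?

Insert 284: h=4, slot 4 empty => index 4.
Insert 302: h=2, slot 2 empty => index 2.
Insert 729: h=4, slot 4 occupied => index 0.
Insert 204: h=4, slots 4,0 occupied => index 3.
Table: [729, —, 302, 204, 284]

729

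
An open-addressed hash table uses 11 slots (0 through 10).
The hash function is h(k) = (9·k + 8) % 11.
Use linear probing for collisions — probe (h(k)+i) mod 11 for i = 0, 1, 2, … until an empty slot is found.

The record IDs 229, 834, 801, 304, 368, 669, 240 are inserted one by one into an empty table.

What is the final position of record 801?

3

229 hashes to 1; slot 1 is free → place at 1.
834 hashes to 1; 1 taken → place at 2.
801 hashes to 1; 1,2 taken → place at 3.
304 hashes to 5; slot 5 is free → place at 5.
368 hashes to 9; slot 9 is free → place at 9.
669 hashes to 1; 1,2,3 taken → place at 4.
240 hashes to 1; 1,2,3,4,5 taken → place at 6.
Table: [_, 229, 834, 801, 669, 304, 240, _, _, 368, _]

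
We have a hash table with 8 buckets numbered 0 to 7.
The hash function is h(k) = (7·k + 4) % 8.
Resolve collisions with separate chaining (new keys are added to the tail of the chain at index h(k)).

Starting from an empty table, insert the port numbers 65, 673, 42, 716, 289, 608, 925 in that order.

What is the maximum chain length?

3

Insert 65: h=3, bucket 3 empty → new chain.
Insert 673: h=3, bucket 3 nonempty → append to chain.
Insert 42: h=2, bucket 2 empty → new chain.
Insert 716: h=0, bucket 0 empty → new chain.
Insert 289: h=3, bucket 3 nonempty → append to chain.
Insert 608: h=4, bucket 4 empty → new chain.
Insert 925: h=7, bucket 7 empty → new chain.
Final buckets:
0: 716
1: .
2: 42
3: 65 -> 673 -> 289
4: 608
5: .
6: .
7: 925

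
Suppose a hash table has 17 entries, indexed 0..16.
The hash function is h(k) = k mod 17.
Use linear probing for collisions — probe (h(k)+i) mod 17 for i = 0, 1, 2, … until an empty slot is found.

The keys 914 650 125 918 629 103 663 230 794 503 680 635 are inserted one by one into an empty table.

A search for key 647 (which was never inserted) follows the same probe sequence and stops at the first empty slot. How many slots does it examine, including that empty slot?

914: h=13 -> slot 13
650: h=4 -> slot 4
125: h=6 -> slot 6
918: h=0 -> slot 0
629: h=0, probe 0,1 -> slot 1
103: h=1, probe 1,2 -> slot 2
663: h=0, probe 0,1,2,3 -> slot 3
230: h=9 -> slot 9
794: h=12 -> slot 12
503: h=10 -> slot 10
680: h=0, probe 0,1,2,3,4,5 -> slot 5
635: h=6, probe 6,7 -> slot 7
Table: [918, 629, 103, 663, 650, 680, 125, 635, _, 230, 503, _, 794, 914, _, _, _]
Lookup 647: h=1, probe 1,2,3,4,5,6,7,8 → slot 8 empty, not found.

8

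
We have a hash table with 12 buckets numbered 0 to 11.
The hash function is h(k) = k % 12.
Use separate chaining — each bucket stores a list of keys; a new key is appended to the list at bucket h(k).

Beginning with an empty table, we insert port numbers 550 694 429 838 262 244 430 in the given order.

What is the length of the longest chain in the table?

5

550 → bucket 10
694 → bucket 10 (collision)
429 → bucket 9
838 → bucket 10 (collision)
262 → bucket 10 (collision)
244 → bucket 4
430 → bucket 10 (collision)
Final buckets:
0: ∅
1: ∅
2: ∅
3: ∅
4: 244
5: ∅
6: ∅
7: ∅
8: ∅
9: 429
10: 550 -> 694 -> 838 -> 262 -> 430
11: ∅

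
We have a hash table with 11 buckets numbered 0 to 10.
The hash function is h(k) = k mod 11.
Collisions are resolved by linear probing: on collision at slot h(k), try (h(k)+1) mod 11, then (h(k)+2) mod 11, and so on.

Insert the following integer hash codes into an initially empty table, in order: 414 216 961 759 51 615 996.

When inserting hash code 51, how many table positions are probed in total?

414: h=7 -> slot 7
216: h=7, probe 7,8 -> slot 8
961: h=4 -> slot 4
759: h=0 -> slot 0
51: h=7, probe 7,8,9 -> slot 9
615: h=10 -> slot 10
996: h=6 -> slot 6
Table: [759, ∅, ∅, ∅, 961, ∅, 996, 414, 216, 51, 615]

3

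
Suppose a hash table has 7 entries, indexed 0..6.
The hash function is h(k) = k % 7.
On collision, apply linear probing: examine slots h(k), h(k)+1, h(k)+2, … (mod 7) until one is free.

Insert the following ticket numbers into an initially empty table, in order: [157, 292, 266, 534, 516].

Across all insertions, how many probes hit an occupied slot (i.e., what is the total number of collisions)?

157: h=3 => slot 3
292: h=5 => slot 5
266: h=0 => slot 0
534: h=2 => slot 2
516: h=5, probe 5,6 => slot 6
Table: [266, ., 534, 157, ., 292, 516]

1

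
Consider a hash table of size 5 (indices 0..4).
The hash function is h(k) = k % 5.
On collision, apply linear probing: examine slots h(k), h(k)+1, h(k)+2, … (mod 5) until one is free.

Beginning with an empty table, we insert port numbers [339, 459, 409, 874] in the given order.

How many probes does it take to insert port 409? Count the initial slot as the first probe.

339: h=4 → slot 4
459: h=4, probe 4,0 → slot 0
409: h=4, probe 4,0,1 → slot 1
874: h=4, probe 4,0,1,2 → slot 2
Table: [459, 409, 874, ., 339]

3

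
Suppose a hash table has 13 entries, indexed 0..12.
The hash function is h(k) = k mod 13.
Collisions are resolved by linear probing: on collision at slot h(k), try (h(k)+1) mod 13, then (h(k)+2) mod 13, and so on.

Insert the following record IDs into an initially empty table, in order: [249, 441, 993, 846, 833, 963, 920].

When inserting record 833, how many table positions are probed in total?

Insert 249: h=2, slot 2 empty => index 2.
Insert 441: h=12, slot 12 empty => index 12.
Insert 993: h=5, slot 5 empty => index 5.
Insert 846: h=1, slot 1 empty => index 1.
Insert 833: h=1, slots 1,2 occupied => index 3.
Insert 963: h=1, slots 1,2,3 occupied => index 4.
Insert 920: h=10, slot 10 empty => index 10.
Table: [∅, 846, 249, 833, 963, 993, ∅, ∅, ∅, ∅, 920, ∅, 441]

3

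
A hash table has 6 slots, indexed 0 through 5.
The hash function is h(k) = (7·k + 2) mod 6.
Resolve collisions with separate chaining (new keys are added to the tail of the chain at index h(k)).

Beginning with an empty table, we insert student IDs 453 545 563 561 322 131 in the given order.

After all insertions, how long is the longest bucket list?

3

Insert 453: h=5, bucket 5 empty → new chain.
Insert 545: h=1, bucket 1 empty → new chain.
Insert 563: h=1, bucket 1 nonempty → append to chain.
Insert 561: h=5, bucket 5 nonempty → append to chain.
Insert 322: h=0, bucket 0 empty → new chain.
Insert 131: h=1, bucket 1 nonempty → append to chain.
Final buckets:
0: 322
1: 545 -> 563 -> 131
2: -
3: -
4: -
5: 453 -> 561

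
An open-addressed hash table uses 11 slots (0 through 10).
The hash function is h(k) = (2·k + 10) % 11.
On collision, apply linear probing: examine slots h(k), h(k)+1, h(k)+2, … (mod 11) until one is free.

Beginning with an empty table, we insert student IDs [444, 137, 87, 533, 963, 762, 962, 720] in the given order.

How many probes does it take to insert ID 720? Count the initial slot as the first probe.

5

Insert 444: h=7, slot 7 empty -> index 7.
Insert 137: h=9, slot 9 empty -> index 9.
Insert 87: h=8, slot 8 empty -> index 8.
Insert 533: h=9, slot 9 occupied -> index 10.
Insert 963: h=0, slot 0 empty -> index 0.
Insert 762: h=5, slot 5 empty -> index 5.
Insert 962: h=9, slots 9,10,0 occupied -> index 1.
Insert 720: h=9, slots 9,10,0,1 occupied -> index 2.
Table: [963, 962, 720, ∅, ∅, 762, ∅, 444, 87, 137, 533]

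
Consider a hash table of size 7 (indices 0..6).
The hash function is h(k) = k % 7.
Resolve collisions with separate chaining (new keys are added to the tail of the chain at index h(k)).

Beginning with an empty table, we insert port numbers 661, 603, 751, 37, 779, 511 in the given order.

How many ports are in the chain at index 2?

Insert 661: h=3, bucket 3 empty -> new chain.
Insert 603: h=1, bucket 1 empty -> new chain.
Insert 751: h=2, bucket 2 empty -> new chain.
Insert 37: h=2, bucket 2 nonempty -> append to chain.
Insert 779: h=2, bucket 2 nonempty -> append to chain.
Insert 511: h=0, bucket 0 empty -> new chain.
Final buckets:
0: 511
1: 603
2: 751 -> 37 -> 779
3: 661
4: ∅
5: ∅
6: ∅

3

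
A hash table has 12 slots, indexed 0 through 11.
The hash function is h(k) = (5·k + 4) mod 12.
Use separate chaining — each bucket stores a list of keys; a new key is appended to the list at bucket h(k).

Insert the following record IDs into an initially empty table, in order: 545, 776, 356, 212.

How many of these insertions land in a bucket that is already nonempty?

2

545 -> bucket 5
776 -> bucket 8
356 -> bucket 8 (collision)
212 -> bucket 8 (collision)
Final buckets:
0: —
1: —
2: —
3: —
4: —
5: 545
6: —
7: —
8: 776 -> 356 -> 212
9: —
10: —
11: —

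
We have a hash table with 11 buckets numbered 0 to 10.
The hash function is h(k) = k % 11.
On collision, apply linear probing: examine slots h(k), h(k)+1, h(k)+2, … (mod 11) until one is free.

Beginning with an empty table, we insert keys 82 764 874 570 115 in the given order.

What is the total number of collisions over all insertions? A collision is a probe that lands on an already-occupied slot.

82: h=5 -> slot 5
764: h=5, probe 5,6 -> slot 6
874: h=5, probe 5,6,7 -> slot 7
570: h=9 -> slot 9
115: h=5, probe 5,6,7,8 -> slot 8
Table: [-, -, -, -, -, 82, 764, 874, 115, 570, -]

6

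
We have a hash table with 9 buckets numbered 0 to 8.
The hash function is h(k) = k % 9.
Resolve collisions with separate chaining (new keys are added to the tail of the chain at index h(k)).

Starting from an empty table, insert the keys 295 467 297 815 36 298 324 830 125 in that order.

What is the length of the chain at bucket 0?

3

Insert 295: h=7, bucket 7 empty -> new chain.
Insert 467: h=8, bucket 8 empty -> new chain.
Insert 297: h=0, bucket 0 empty -> new chain.
Insert 815: h=5, bucket 5 empty -> new chain.
Insert 36: h=0, bucket 0 nonempty -> append to chain.
Insert 298: h=1, bucket 1 empty -> new chain.
Insert 324: h=0, bucket 0 nonempty -> append to chain.
Insert 830: h=2, bucket 2 empty -> new chain.
Insert 125: h=8, bucket 8 nonempty -> append to chain.
Final buckets:
0: 297 -> 36 -> 324
1: 298
2: 830
3: _
4: _
5: 815
6: _
7: 295
8: 467 -> 125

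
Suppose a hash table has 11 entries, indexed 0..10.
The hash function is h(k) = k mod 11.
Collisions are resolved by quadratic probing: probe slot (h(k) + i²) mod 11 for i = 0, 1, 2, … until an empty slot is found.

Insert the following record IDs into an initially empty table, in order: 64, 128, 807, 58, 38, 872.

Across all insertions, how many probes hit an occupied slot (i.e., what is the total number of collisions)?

3

64 hashes to 9; slot 9 is free => place at 9.
128 hashes to 7; slot 7 is free => place at 7.
807 hashes to 4; slot 4 is free => place at 4.
58 hashes to 3; slot 3 is free => place at 3.
38 hashes to 5; slot 5 is free => place at 5.
872 hashes to 3; 3,4,7 taken => place at 1.
Table: [—, 872, —, 58, 807, 38, —, 128, —, 64, —]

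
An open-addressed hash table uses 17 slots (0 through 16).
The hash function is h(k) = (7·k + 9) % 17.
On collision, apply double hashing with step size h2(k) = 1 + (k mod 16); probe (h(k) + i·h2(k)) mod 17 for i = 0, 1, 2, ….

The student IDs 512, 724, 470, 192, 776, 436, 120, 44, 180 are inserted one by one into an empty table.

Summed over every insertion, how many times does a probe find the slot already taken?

9

512: h=6 => slot 6
724: h=11 => slot 11
470: h=1 => slot 1
192: h=10 => slot 10
776: h=1, h2=9, probe 1,10,2 => slot 2
436: h=1, h2=5, probe 1,6,11,16 => slot 16
120: h=16, h2=9, probe 16,8 => slot 8
44: h=11, h2=13, probe 11,7 => slot 7
180: h=11, h2=5, probe 11,16,4 => slot 4
Table: [∅, 470, 776, ∅, 180, ∅, 512, 44, 120, ∅, 192, 724, ∅, ∅, ∅, ∅, 436]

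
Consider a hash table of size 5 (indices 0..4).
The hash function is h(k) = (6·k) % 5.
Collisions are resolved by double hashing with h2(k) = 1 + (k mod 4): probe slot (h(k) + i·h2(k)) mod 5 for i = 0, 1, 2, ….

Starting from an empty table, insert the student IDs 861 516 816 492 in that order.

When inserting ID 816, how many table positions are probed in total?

3

Insert 861: h=1, slot 1 empty -> index 1.
Insert 516: h=1, h2=1, slot 1 occupied -> index 2.
Insert 816: h=1, h2=1, slots 1,2 occupied -> index 3.
Insert 492: h=2, h2=1, slots 2,3 occupied -> index 4.
Table: [—, 861, 516, 816, 492]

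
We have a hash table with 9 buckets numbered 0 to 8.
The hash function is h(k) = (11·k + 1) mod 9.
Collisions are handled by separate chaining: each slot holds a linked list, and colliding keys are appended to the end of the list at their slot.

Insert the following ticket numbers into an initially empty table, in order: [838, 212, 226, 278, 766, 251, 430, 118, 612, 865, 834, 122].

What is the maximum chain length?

5

Insert 838: h=3, bucket 3 empty → new chain.
Insert 212: h=2, bucket 2 empty → new chain.
Insert 226: h=3, bucket 3 nonempty → append to chain.
Insert 278: h=8, bucket 8 empty → new chain.
Insert 766: h=3, bucket 3 nonempty → append to chain.
Insert 251: h=8, bucket 8 nonempty → append to chain.
Insert 430: h=6, bucket 6 empty → new chain.
Insert 118: h=3, bucket 3 nonempty → append to chain.
Insert 612: h=1, bucket 1 empty → new chain.
Insert 865: h=3, bucket 3 nonempty → append to chain.
Insert 834: h=4, bucket 4 empty → new chain.
Insert 122: h=2, bucket 2 nonempty → append to chain.
Final buckets:
0: ∅
1: 612
2: 212 -> 122
3: 838 -> 226 -> 766 -> 118 -> 865
4: 834
5: ∅
6: 430
7: ∅
8: 278 -> 251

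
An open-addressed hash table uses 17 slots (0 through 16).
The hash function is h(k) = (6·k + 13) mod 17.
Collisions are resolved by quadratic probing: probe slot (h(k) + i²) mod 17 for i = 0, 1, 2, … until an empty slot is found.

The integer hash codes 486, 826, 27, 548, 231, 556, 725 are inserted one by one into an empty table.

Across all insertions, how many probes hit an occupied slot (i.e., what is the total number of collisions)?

486: h=5 => slot 5
826: h=5, probe 5,6 => slot 6
27: h=5, probe 5,6,9 => slot 9
548: h=3 => slot 3
231: h=5, probe 5,6,9,14 => slot 14
556: h=0 => slot 0
725: h=11 => slot 11
Table: [556, _, _, 548, _, 486, 826, _, _, 27, _, 725, _, _, 231, _, _]

6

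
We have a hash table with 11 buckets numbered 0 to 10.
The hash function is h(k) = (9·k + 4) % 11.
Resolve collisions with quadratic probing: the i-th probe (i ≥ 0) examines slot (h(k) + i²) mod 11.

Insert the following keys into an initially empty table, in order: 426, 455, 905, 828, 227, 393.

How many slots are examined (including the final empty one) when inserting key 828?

Insert 426: h=10, slot 10 empty → index 10.
Insert 455: h=7, slot 7 empty → index 7.
Insert 905: h=9, slot 9 empty → index 9.
Insert 828: h=9, slots 9,10 occupied → index 2.
Insert 227: h=1, slot 1 empty → index 1.
Insert 393: h=10, slot 10 occupied → index 0.
Table: [393, 227, 828, ∅, ∅, ∅, ∅, 455, ∅, 905, 426]

3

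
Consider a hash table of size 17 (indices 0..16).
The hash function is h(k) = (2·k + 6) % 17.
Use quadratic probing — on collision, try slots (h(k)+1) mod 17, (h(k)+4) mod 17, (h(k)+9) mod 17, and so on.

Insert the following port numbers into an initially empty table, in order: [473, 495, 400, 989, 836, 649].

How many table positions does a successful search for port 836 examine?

473 hashes to 0; slot 0 is free => place at 0.
495 hashes to 10; slot 10 is free => place at 10.
400 hashes to 7; slot 7 is free => place at 7.
989 hashes to 12; slot 12 is free => place at 12.
836 hashes to 12; 12 taken => place at 13.
649 hashes to 12; 12,13 taken => place at 16.
Table: [473, ., ., ., ., ., ., 400, ., ., 495, ., 989, 836, ., ., 649]
Lookup 836: h=12, probe 12,13 → found at 13.

2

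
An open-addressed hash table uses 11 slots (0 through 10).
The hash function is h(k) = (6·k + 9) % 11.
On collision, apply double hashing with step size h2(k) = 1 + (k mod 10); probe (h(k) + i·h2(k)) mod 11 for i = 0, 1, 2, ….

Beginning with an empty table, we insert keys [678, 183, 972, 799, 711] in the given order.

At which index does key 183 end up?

0

Insert 678: h=7, slot 7 empty -> index 7.
Insert 183: h=7, h2=4, slot 7 occupied -> index 0.
Insert 972: h=0, h2=3, slot 0 occupied -> index 3.
Insert 799: h=7, h2=10, slot 7 occupied -> index 6.
Insert 711: h=7, h2=2, slot 7 occupied -> index 9.
Table: [183, ., ., 972, ., ., 799, 678, ., 711, .]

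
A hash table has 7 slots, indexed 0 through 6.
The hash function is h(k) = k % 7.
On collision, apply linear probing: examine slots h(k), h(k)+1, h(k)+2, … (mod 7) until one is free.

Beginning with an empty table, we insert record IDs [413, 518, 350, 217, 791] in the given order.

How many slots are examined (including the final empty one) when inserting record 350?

413 hashes to 0; slot 0 is free => place at 0.
518 hashes to 0; 0 taken => place at 1.
350 hashes to 0; 0,1 taken => place at 2.
217 hashes to 0; 0,1,2 taken => place at 3.
791 hashes to 0; 0,1,2,3 taken => place at 4.
Table: [413, 518, 350, 217, 791, -, -]

3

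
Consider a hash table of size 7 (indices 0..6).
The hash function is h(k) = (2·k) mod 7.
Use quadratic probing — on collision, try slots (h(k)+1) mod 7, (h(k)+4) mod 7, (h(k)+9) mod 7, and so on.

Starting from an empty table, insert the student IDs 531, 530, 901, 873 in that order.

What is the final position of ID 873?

0

531 hashes to 5; slot 5 is free => place at 5.
530 hashes to 3; slot 3 is free => place at 3.
901 hashes to 3; 3 taken => place at 4.
873 hashes to 3; 3,4 taken => place at 0.
Table: [873, —, —, 530, 901, 531, —]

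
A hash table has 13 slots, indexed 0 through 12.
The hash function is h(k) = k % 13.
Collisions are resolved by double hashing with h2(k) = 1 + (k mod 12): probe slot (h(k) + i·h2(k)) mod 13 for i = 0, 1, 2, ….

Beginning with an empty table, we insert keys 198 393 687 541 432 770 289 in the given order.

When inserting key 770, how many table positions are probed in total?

2

198: h=3 => slot 3
393: h=3, h2=10, probe 3,0 => slot 0
687: h=11 => slot 11
541: h=8 => slot 8
432: h=3, h2=1, probe 3,4 => slot 4
770: h=3, h2=3, probe 3,6 => slot 6
289: h=3, h2=2, probe 3,5 => slot 5
Table: [393, ., ., 198, 432, 289, 770, ., 541, ., ., 687, .]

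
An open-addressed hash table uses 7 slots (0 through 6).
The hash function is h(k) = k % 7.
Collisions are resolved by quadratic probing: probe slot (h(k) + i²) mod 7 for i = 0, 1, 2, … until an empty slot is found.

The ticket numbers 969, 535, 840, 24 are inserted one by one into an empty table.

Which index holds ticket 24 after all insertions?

969 hashes to 3; slot 3 is free -> place at 3.
535 hashes to 3; 3 taken -> place at 4.
840 hashes to 0; slot 0 is free -> place at 0.
24 hashes to 3; 3,4,0 taken -> place at 5.
Table: [840, —, —, 969, 535, 24, —]

5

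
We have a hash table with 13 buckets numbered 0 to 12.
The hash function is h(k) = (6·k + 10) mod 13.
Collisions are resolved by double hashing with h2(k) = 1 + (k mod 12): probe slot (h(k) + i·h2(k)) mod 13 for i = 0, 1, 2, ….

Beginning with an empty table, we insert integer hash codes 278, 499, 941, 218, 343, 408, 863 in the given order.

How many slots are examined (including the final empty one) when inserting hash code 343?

3

Insert 278: h=1, slot 1 empty => index 1.
Insert 499: h=1, h2=8, slot 1 occupied => index 9.
Insert 941: h=1, h2=6, slot 1 occupied => index 7.
Insert 218: h=5, slot 5 empty => index 5.
Insert 343: h=1, h2=8, slots 1,9 occupied => index 4.
Insert 408: h=1, h2=1, slot 1 occupied => index 2.
Insert 863: h=1, h2=12, slot 1 occupied => index 0.
Table: [863, 278, 408, ∅, 343, 218, ∅, 941, ∅, 499, ∅, ∅, ∅]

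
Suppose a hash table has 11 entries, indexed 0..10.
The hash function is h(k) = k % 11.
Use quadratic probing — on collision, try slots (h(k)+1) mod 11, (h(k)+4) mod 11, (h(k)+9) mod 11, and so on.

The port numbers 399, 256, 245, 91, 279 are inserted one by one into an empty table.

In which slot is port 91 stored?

Insert 399: h=3, slot 3 empty -> index 3.
Insert 256: h=3, slot 3 occupied -> index 4.
Insert 245: h=3, slots 3,4 occupied -> index 7.
Insert 91: h=3, slots 3,4,7 occupied -> index 1.
Insert 279: h=4, slot 4 occupied -> index 5.
Table: [—, 91, —, 399, 256, 279, —, 245, —, —, —]

1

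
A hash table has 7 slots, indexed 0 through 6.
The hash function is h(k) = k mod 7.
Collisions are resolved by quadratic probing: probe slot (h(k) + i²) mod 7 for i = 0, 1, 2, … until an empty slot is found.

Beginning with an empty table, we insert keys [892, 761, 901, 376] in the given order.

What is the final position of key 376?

Insert 892: h=3, slot 3 empty => index 3.
Insert 761: h=5, slot 5 empty => index 5.
Insert 901: h=5, slot 5 occupied => index 6.
Insert 376: h=5, slots 5,6 occupied => index 2.
Table: [., ., 376, 892, ., 761, 901]

2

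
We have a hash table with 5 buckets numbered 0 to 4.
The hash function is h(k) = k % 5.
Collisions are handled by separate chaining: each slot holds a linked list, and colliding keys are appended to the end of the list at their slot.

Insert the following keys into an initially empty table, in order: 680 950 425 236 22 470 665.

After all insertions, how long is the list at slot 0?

Insert 680: h=0, bucket 0 empty → new chain.
Insert 950: h=0, bucket 0 nonempty → append to chain.
Insert 425: h=0, bucket 0 nonempty → append to chain.
Insert 236: h=1, bucket 1 empty → new chain.
Insert 22: h=2, bucket 2 empty → new chain.
Insert 470: h=0, bucket 0 nonempty → append to chain.
Insert 665: h=0, bucket 0 nonempty → append to chain.
Final buckets:
0: 680 -> 950 -> 425 -> 470 -> 665
1: 236
2: 22
3: .
4: .

5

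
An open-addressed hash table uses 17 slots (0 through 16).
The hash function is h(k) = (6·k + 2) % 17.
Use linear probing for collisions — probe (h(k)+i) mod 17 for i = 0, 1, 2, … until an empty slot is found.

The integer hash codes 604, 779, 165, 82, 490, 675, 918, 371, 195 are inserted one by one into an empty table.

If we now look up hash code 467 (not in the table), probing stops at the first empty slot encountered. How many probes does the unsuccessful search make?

604: h=5 → slot 5
779: h=1 → slot 1
165: h=6 → slot 6
82: h=1, probe 1,2 → slot 2
490: h=1, probe 1,2,3 → slot 3
675: h=6, probe 6,7 → slot 7
918: h=2, probe 2,3,4 → slot 4
371: h=1, probe 1,2,3,4,5,6,7,8 → slot 8
195: h=16 → slot 16
Table: [—, 779, 82, 490, 918, 604, 165, 675, 371, —, —, —, —, —, —, —, 195]
Lookup 467: h=16, probe 16,0 → slot 0 empty, not found.

2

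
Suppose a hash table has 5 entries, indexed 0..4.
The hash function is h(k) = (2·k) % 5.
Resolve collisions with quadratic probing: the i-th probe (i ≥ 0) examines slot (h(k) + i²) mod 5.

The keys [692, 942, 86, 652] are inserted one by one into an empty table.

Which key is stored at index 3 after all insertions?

692 hashes to 4; slot 4 is free => place at 4.
942 hashes to 4; 4 taken => place at 0.
86 hashes to 2; slot 2 is free => place at 2.
652 hashes to 4; 4,0 taken => place at 3.
Table: [942, -, 86, 652, 692]

652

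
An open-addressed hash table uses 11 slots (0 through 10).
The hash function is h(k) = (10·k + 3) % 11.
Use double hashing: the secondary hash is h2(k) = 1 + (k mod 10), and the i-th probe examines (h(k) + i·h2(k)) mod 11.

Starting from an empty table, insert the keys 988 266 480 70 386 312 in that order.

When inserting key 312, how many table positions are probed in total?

Insert 988: h=5, slot 5 empty → index 5.
Insert 266: h=1, slot 1 empty → index 1.
Insert 480: h=7, slot 7 empty → index 7.
Insert 70: h=10, slot 10 empty → index 10.
Insert 386: h=2, slot 2 empty → index 2.
Insert 312: h=10, h2=3, slots 10,2,5 occupied → index 8.
Table: [—, 266, 386, —, —, 988, —, 480, 312, —, 70]

4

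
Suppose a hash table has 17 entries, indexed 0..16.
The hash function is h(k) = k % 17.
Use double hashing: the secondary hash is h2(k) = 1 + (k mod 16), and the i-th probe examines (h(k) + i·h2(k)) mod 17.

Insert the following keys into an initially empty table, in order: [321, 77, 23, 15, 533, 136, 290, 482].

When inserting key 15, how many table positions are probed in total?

321 hashes to 15; slot 15 is free -> place at 15.
77 hashes to 9; slot 9 is free -> place at 9.
23 hashes to 6; slot 6 is free -> place at 6.
15 hashes to 15, h2=16; 15 taken -> place at 14.
533 hashes to 6, h2=6; 6 taken -> place at 12.
136 hashes to 0; slot 0 is free -> place at 0.
290 hashes to 1; slot 1 is free -> place at 1.
482 hashes to 6, h2=3; 6,9,12,15,1 taken -> place at 4.
Table: [136, 290, _, _, 482, _, 23, _, _, 77, _, _, 533, _, 15, 321, _]

2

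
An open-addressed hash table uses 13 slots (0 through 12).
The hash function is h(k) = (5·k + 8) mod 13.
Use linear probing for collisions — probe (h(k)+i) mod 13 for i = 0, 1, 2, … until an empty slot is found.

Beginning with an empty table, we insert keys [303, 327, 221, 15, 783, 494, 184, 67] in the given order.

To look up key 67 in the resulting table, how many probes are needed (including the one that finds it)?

7

Insert 303: h=2, slot 2 empty -> index 2.
Insert 327: h=5, slot 5 empty -> index 5.
Insert 221: h=8, slot 8 empty -> index 8.
Insert 15: h=5, slot 5 occupied -> index 6.
Insert 783: h=10, slot 10 empty -> index 10.
Insert 494: h=8, slot 8 occupied -> index 9.
Insert 184: h=5, slots 5,6 occupied -> index 7.
Insert 67: h=5, slots 5,6,7,8,9,10 occupied -> index 11.
Table: [., ., 303, ., ., 327, 15, 184, 221, 494, 783, 67, .]
Lookup 67: h=5, probe 5,6,7,8,9,10,11 → found at 11.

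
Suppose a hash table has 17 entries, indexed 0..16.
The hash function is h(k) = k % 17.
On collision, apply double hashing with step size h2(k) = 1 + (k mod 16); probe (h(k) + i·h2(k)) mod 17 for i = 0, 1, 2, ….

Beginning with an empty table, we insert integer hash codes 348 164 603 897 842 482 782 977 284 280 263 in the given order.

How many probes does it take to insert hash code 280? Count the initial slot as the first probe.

4

348 hashes to 8; slot 8 is free => place at 8.
164 hashes to 11; slot 11 is free => place at 11.
603 hashes to 8, h2=12; 8 taken => place at 3.
897 hashes to 13; slot 13 is free => place at 13.
842 hashes to 9; slot 9 is free => place at 9.
482 hashes to 6; slot 6 is free => place at 6.
782 hashes to 0; slot 0 is free => place at 0.
977 hashes to 8, h2=2; 8 taken => place at 10.
284 hashes to 12; slot 12 is free => place at 12.
280 hashes to 8, h2=9; 8,0,9 taken => place at 1.
263 hashes to 8, h2=8; 8 taken => place at 16.
Table: [782, 280, —, 603, —, —, 482, —, 348, 842, 977, 164, 284, 897, —, —, 263]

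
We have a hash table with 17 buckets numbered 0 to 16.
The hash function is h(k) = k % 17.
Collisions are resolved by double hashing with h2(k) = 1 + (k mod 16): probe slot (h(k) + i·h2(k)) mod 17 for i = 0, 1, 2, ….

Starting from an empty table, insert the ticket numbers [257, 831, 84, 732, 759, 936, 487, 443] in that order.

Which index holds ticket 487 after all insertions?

257: h=2 => slot 2
831: h=15 => slot 15
84: h=16 => slot 16
732: h=1 => slot 1
759: h=11 => slot 11
936: h=1, h2=9, probe 1,10 => slot 10
487: h=11, h2=8, probe 11,2,10,1,9 => slot 9
443: h=1, h2=12, probe 1,13 => slot 13
Table: [-, 732, 257, -, -, -, -, -, -, 487, 936, 759, -, 443, -, 831, 84]

9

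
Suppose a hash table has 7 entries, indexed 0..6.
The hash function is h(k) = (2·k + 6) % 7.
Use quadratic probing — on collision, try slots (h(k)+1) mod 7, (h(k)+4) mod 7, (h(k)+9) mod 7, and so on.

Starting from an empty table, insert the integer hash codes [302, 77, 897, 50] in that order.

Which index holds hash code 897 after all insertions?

Insert 302: h=1, slot 1 empty -> index 1.
Insert 77: h=6, slot 6 empty -> index 6.
Insert 897: h=1, slot 1 occupied -> index 2.
Insert 50: h=1, slots 1,2 occupied -> index 5.
Table: [—, 302, 897, —, —, 50, 77]

2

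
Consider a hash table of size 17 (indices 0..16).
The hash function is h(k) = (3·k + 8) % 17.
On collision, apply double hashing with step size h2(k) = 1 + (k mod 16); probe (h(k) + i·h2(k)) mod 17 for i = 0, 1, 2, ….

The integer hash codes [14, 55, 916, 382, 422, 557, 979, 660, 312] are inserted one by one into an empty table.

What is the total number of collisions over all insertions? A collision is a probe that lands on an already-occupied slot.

14: h=16 => slot 16
55: h=3 => slot 3
916: h=2 => slot 2
382: h=15 => slot 15
422: h=16, h2=7, probe 16,6 => slot 6
557: h=13 => slot 13
979: h=4 => slot 4
660: h=16, h2=5, probe 16,4,9 => slot 9
312: h=9, h2=9, probe 9,1 => slot 1
Table: [—, 312, 916, 55, 979, —, 422, —, —, 660, —, —, —, 557, —, 382, 14]

4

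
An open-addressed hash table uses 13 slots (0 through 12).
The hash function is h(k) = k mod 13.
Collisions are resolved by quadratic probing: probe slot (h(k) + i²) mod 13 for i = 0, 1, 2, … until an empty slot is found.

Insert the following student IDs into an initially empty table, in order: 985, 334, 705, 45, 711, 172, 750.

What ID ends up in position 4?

172

Insert 985: h=10, slot 10 empty → index 10.
Insert 334: h=9, slot 9 empty → index 9.
Insert 705: h=3, slot 3 empty → index 3.
Insert 45: h=6, slot 6 empty → index 6.
Insert 711: h=9, slots 9,10 occupied → index 0.
Insert 172: h=3, slot 3 occupied → index 4.
Insert 750: h=9, slots 9,10,0 occupied → index 5.
Table: [711, _, _, 705, 172, 750, 45, _, _, 334, 985, _, _]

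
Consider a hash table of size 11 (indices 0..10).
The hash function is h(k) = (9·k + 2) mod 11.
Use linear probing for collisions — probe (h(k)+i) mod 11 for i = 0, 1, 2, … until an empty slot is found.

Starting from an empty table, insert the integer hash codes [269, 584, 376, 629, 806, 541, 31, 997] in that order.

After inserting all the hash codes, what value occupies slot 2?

Insert 269: h=3, slot 3 empty -> index 3.
Insert 584: h=0, slot 0 empty -> index 0.
Insert 376: h=9, slot 9 empty -> index 9.
Insert 629: h=9, slot 9 occupied -> index 10.
Insert 806: h=7, slot 7 empty -> index 7.
Insert 541: h=9, slots 9,10,0 occupied -> index 1.
Insert 31: h=6, slot 6 empty -> index 6.
Insert 997: h=10, slots 10,0,1 occupied -> index 2.
Table: [584, 541, 997, 269, ∅, ∅, 31, 806, ∅, 376, 629]

997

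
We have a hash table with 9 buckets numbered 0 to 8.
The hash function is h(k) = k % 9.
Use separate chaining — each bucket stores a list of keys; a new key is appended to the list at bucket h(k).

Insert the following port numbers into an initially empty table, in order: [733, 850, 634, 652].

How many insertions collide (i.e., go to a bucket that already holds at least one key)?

733 → bucket 4
850 → bucket 4 (collision)
634 → bucket 4 (collision)
652 → bucket 4 (collision)
Final buckets:
0: _
1: _
2: _
3: _
4: 733 -> 850 -> 634 -> 652
5: _
6: _
7: _
8: _

3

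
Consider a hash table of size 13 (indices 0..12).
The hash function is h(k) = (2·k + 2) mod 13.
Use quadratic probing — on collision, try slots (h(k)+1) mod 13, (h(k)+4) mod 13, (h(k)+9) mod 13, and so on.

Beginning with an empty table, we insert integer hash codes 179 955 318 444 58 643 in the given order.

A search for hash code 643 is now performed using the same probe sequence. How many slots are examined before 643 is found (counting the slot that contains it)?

4

179 hashes to 9; slot 9 is free => place at 9.
955 hashes to 1; slot 1 is free => place at 1.
318 hashes to 1; 1 taken => place at 2.
444 hashes to 6; slot 6 is free => place at 6.
58 hashes to 1; 1,2 taken => place at 5.
643 hashes to 1; 1,2,5 taken => place at 10.
Table: [_, 955, 318, _, _, 58, 444, _, _, 179, 643, _, _]
Lookup 643: h=1, probe 1,2,5,10 → found at 10.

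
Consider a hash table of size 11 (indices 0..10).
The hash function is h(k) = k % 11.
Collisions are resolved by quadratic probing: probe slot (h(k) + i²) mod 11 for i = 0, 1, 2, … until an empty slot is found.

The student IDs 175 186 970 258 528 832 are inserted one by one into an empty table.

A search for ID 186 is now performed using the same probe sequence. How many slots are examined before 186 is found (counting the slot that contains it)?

2

175: h=10 -> slot 10
186: h=10, probe 10,0 -> slot 0
970: h=2 -> slot 2
258: h=5 -> slot 5
528: h=0, probe 0,1 -> slot 1
832: h=7 -> slot 7
Table: [186, 528, 970, -, -, 258, -, 832, -, -, 175]
Lookup 186: h=10, probe 10,0 → found at 0.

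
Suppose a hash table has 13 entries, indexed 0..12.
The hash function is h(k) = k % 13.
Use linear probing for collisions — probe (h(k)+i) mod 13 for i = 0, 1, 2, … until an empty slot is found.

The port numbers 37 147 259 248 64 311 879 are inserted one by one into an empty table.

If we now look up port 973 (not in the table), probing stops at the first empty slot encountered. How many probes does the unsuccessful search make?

6

37 hashes to 11; slot 11 is free => place at 11.
147 hashes to 4; slot 4 is free => place at 4.
259 hashes to 12; slot 12 is free => place at 12.
248 hashes to 1; slot 1 is free => place at 1.
64 hashes to 12; 12 taken => place at 0.
311 hashes to 12; 12,0,1 taken => place at 2.
879 hashes to 8; slot 8 is free => place at 8.
Table: [64, 248, 311, ., 147, ., ., ., 879, ., ., 37, 259]
Lookup 973: h=11, probe 11,12,0,1,2,3 → slot 3 empty, not found.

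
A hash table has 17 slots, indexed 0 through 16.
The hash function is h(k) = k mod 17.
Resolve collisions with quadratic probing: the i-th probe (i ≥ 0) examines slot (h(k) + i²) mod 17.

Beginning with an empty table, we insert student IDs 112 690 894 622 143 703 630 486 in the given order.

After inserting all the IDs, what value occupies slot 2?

622

Insert 112: h=10, slot 10 empty → index 10.
Insert 690: h=10, slot 10 occupied → index 11.
Insert 894: h=10, slots 10,11 occupied → index 14.
Insert 622: h=10, slots 10,11,14 occupied → index 2.
Insert 143: h=7, slot 7 empty → index 7.
Insert 703: h=6, slot 6 empty → index 6.
Insert 630: h=1, slot 1 empty → index 1.
Insert 486: h=10, slots 10,11,14,2 occupied → index 9.
Table: [-, 630, 622, -, -, -, 703, 143, -, 486, 112, 690, -, -, 894, -, -]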